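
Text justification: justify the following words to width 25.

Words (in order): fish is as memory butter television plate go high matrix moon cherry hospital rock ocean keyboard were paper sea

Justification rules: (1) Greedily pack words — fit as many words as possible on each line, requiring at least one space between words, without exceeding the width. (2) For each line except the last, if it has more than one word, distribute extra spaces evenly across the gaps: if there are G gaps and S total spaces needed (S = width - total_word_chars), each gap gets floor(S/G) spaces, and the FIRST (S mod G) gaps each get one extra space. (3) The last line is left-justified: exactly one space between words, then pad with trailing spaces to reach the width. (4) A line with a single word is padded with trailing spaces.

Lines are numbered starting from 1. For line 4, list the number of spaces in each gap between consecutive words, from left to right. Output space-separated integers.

Line 1: ['fish', 'is', 'as', 'memory', 'butter'] (min_width=24, slack=1)
Line 2: ['television', 'plate', 'go', 'high'] (min_width=24, slack=1)
Line 3: ['matrix', 'moon', 'cherry'] (min_width=18, slack=7)
Line 4: ['hospital', 'rock', 'ocean'] (min_width=19, slack=6)
Line 5: ['keyboard', 'were', 'paper', 'sea'] (min_width=23, slack=2)

Answer: 4 4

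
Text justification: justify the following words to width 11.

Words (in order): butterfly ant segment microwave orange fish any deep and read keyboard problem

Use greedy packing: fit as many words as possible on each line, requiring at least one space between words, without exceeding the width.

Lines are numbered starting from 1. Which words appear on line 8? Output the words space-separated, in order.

Line 1: ['butterfly'] (min_width=9, slack=2)
Line 2: ['ant', 'segment'] (min_width=11, slack=0)
Line 3: ['microwave'] (min_width=9, slack=2)
Line 4: ['orange', 'fish'] (min_width=11, slack=0)
Line 5: ['any', 'deep'] (min_width=8, slack=3)
Line 6: ['and', 'read'] (min_width=8, slack=3)
Line 7: ['keyboard'] (min_width=8, slack=3)
Line 8: ['problem'] (min_width=7, slack=4)

Answer: problem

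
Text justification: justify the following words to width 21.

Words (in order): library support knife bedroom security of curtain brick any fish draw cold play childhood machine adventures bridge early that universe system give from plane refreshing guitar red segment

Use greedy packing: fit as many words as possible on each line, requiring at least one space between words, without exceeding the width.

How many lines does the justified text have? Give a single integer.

Answer: 10

Derivation:
Line 1: ['library', 'support', 'knife'] (min_width=21, slack=0)
Line 2: ['bedroom', 'security', 'of'] (min_width=19, slack=2)
Line 3: ['curtain', 'brick', 'any'] (min_width=17, slack=4)
Line 4: ['fish', 'draw', 'cold', 'play'] (min_width=19, slack=2)
Line 5: ['childhood', 'machine'] (min_width=17, slack=4)
Line 6: ['adventures', 'bridge'] (min_width=17, slack=4)
Line 7: ['early', 'that', 'universe'] (min_width=19, slack=2)
Line 8: ['system', 'give', 'from'] (min_width=16, slack=5)
Line 9: ['plane', 'refreshing'] (min_width=16, slack=5)
Line 10: ['guitar', 'red', 'segment'] (min_width=18, slack=3)
Total lines: 10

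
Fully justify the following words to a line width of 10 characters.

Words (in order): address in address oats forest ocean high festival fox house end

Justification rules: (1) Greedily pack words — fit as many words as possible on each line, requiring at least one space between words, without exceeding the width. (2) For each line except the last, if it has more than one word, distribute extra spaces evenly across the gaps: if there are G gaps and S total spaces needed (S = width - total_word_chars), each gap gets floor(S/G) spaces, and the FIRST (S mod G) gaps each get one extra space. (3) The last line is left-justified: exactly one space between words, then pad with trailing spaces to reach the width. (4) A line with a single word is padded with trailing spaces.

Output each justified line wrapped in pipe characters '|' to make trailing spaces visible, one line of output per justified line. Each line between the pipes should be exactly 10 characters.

Line 1: ['address', 'in'] (min_width=10, slack=0)
Line 2: ['address'] (min_width=7, slack=3)
Line 3: ['oats'] (min_width=4, slack=6)
Line 4: ['forest'] (min_width=6, slack=4)
Line 5: ['ocean', 'high'] (min_width=10, slack=0)
Line 6: ['festival'] (min_width=8, slack=2)
Line 7: ['fox', 'house'] (min_width=9, slack=1)
Line 8: ['end'] (min_width=3, slack=7)

Answer: |address in|
|address   |
|oats      |
|forest    |
|ocean high|
|festival  |
|fox  house|
|end       |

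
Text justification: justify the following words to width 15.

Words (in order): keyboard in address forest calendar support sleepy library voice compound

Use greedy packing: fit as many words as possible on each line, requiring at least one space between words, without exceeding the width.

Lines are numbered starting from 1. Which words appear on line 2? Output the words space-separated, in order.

Answer: address forest

Derivation:
Line 1: ['keyboard', 'in'] (min_width=11, slack=4)
Line 2: ['address', 'forest'] (min_width=14, slack=1)
Line 3: ['calendar'] (min_width=8, slack=7)
Line 4: ['support', 'sleepy'] (min_width=14, slack=1)
Line 5: ['library', 'voice'] (min_width=13, slack=2)
Line 6: ['compound'] (min_width=8, slack=7)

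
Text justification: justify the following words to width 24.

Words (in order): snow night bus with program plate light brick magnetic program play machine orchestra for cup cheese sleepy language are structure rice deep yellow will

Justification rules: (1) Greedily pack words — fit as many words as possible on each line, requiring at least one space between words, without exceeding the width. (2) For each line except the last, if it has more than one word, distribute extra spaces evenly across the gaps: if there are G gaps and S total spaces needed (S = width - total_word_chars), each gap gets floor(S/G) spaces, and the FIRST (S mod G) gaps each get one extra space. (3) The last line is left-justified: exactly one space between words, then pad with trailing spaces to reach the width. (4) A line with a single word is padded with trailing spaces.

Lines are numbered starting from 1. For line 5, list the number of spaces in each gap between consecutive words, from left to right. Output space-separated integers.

Answer: 2 2 2

Derivation:
Line 1: ['snow', 'night', 'bus', 'with'] (min_width=19, slack=5)
Line 2: ['program', 'plate', 'light'] (min_width=19, slack=5)
Line 3: ['brick', 'magnetic', 'program'] (min_width=22, slack=2)
Line 4: ['play', 'machine', 'orchestra'] (min_width=22, slack=2)
Line 5: ['for', 'cup', 'cheese', 'sleepy'] (min_width=21, slack=3)
Line 6: ['language', 'are', 'structure'] (min_width=22, slack=2)
Line 7: ['rice', 'deep', 'yellow', 'will'] (min_width=21, slack=3)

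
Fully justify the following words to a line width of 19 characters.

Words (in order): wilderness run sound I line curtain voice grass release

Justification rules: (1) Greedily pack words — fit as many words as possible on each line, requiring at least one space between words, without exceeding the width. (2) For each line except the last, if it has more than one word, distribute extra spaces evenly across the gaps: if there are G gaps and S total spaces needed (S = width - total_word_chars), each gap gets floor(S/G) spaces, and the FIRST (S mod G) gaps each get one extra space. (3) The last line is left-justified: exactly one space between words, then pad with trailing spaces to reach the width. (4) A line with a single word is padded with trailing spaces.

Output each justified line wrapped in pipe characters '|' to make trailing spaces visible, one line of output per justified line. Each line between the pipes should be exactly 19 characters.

Line 1: ['wilderness', 'run'] (min_width=14, slack=5)
Line 2: ['sound', 'I', 'line'] (min_width=12, slack=7)
Line 3: ['curtain', 'voice', 'grass'] (min_width=19, slack=0)
Line 4: ['release'] (min_width=7, slack=12)

Answer: |wilderness      run|
|sound     I    line|
|curtain voice grass|
|release            |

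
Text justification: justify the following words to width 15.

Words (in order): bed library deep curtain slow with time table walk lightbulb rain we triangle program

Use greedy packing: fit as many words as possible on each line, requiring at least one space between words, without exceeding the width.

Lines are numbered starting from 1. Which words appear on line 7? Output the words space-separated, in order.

Answer: program

Derivation:
Line 1: ['bed', 'library'] (min_width=11, slack=4)
Line 2: ['deep', 'curtain'] (min_width=12, slack=3)
Line 3: ['slow', 'with', 'time'] (min_width=14, slack=1)
Line 4: ['table', 'walk'] (min_width=10, slack=5)
Line 5: ['lightbulb', 'rain'] (min_width=14, slack=1)
Line 6: ['we', 'triangle'] (min_width=11, slack=4)
Line 7: ['program'] (min_width=7, slack=8)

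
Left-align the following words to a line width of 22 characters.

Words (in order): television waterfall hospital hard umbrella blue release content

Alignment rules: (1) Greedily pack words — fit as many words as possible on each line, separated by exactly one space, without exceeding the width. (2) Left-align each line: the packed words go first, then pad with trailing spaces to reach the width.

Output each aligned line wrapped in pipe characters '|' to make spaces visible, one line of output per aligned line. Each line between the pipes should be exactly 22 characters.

Line 1: ['television', 'waterfall'] (min_width=20, slack=2)
Line 2: ['hospital', 'hard', 'umbrella'] (min_width=22, slack=0)
Line 3: ['blue', 'release', 'content'] (min_width=20, slack=2)

Answer: |television waterfall  |
|hospital hard umbrella|
|blue release content  |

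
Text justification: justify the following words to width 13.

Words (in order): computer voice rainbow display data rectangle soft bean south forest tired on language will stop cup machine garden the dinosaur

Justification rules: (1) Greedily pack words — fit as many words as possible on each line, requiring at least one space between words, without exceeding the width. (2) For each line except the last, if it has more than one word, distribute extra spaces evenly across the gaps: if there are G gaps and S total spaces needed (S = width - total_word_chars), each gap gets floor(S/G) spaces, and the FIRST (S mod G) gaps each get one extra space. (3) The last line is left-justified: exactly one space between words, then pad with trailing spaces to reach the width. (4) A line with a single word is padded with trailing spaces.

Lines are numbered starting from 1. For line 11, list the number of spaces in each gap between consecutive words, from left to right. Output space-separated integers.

Line 1: ['computer'] (min_width=8, slack=5)
Line 2: ['voice', 'rainbow'] (min_width=13, slack=0)
Line 3: ['display', 'data'] (min_width=12, slack=1)
Line 4: ['rectangle'] (min_width=9, slack=4)
Line 5: ['soft', 'bean'] (min_width=9, slack=4)
Line 6: ['south', 'forest'] (min_width=12, slack=1)
Line 7: ['tired', 'on'] (min_width=8, slack=5)
Line 8: ['language', 'will'] (min_width=13, slack=0)
Line 9: ['stop', 'cup'] (min_width=8, slack=5)
Line 10: ['machine'] (min_width=7, slack=6)
Line 11: ['garden', 'the'] (min_width=10, slack=3)
Line 12: ['dinosaur'] (min_width=8, slack=5)

Answer: 4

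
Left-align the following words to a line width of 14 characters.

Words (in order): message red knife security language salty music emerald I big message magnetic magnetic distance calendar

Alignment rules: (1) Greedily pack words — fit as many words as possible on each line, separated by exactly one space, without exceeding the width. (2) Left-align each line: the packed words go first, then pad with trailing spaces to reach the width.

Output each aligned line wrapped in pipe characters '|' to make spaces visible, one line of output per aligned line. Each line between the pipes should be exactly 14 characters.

Line 1: ['message', 'red'] (min_width=11, slack=3)
Line 2: ['knife', 'security'] (min_width=14, slack=0)
Line 3: ['language', 'salty'] (min_width=14, slack=0)
Line 4: ['music', 'emerald'] (min_width=13, slack=1)
Line 5: ['I', 'big', 'message'] (min_width=13, slack=1)
Line 6: ['magnetic'] (min_width=8, slack=6)
Line 7: ['magnetic'] (min_width=8, slack=6)
Line 8: ['distance'] (min_width=8, slack=6)
Line 9: ['calendar'] (min_width=8, slack=6)

Answer: |message red   |
|knife security|
|language salty|
|music emerald |
|I big message |
|magnetic      |
|magnetic      |
|distance      |
|calendar      |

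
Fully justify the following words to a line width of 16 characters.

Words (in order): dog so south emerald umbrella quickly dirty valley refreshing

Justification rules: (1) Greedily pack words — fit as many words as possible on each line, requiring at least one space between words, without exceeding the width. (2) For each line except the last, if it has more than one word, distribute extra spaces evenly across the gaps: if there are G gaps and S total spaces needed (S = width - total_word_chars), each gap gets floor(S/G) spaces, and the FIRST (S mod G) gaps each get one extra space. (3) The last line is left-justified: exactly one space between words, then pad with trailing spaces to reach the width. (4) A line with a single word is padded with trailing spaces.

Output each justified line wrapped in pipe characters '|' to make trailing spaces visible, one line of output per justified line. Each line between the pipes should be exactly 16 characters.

Line 1: ['dog', 'so', 'south'] (min_width=12, slack=4)
Line 2: ['emerald', 'umbrella'] (min_width=16, slack=0)
Line 3: ['quickly', 'dirty'] (min_width=13, slack=3)
Line 4: ['valley'] (min_width=6, slack=10)
Line 5: ['refreshing'] (min_width=10, slack=6)

Answer: |dog   so   south|
|emerald umbrella|
|quickly    dirty|
|valley          |
|refreshing      |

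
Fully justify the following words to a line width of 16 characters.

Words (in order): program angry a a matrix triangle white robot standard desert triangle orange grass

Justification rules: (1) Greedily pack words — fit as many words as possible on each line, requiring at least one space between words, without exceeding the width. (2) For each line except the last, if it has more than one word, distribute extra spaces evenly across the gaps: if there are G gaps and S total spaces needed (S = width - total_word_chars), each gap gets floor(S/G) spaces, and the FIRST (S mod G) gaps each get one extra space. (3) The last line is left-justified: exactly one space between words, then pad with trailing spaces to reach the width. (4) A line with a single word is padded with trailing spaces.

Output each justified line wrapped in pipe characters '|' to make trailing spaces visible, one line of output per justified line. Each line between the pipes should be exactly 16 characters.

Answer: |program  angry a|
|a         matrix|
|triangle   white|
|robot   standard|
|desert  triangle|
|orange grass    |

Derivation:
Line 1: ['program', 'angry', 'a'] (min_width=15, slack=1)
Line 2: ['a', 'matrix'] (min_width=8, slack=8)
Line 3: ['triangle', 'white'] (min_width=14, slack=2)
Line 4: ['robot', 'standard'] (min_width=14, slack=2)
Line 5: ['desert', 'triangle'] (min_width=15, slack=1)
Line 6: ['orange', 'grass'] (min_width=12, slack=4)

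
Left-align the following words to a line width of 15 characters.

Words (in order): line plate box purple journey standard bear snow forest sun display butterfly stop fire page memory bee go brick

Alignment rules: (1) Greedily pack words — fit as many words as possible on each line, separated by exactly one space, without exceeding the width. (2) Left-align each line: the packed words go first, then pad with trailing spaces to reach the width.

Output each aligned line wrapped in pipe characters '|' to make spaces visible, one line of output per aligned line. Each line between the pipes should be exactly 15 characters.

Line 1: ['line', 'plate', 'box'] (min_width=14, slack=1)
Line 2: ['purple', 'journey'] (min_width=14, slack=1)
Line 3: ['standard', 'bear'] (min_width=13, slack=2)
Line 4: ['snow', 'forest', 'sun'] (min_width=15, slack=0)
Line 5: ['display'] (min_width=7, slack=8)
Line 6: ['butterfly', 'stop'] (min_width=14, slack=1)
Line 7: ['fire', 'page'] (min_width=9, slack=6)
Line 8: ['memory', 'bee', 'go'] (min_width=13, slack=2)
Line 9: ['brick'] (min_width=5, slack=10)

Answer: |line plate box |
|purple journey |
|standard bear  |
|snow forest sun|
|display        |
|butterfly stop |
|fire page      |
|memory bee go  |
|brick          |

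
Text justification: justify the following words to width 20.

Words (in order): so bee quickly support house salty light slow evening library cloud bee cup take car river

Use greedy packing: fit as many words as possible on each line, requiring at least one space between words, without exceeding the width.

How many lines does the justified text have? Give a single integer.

Answer: 5

Derivation:
Line 1: ['so', 'bee', 'quickly'] (min_width=14, slack=6)
Line 2: ['support', 'house', 'salty'] (min_width=19, slack=1)
Line 3: ['light', 'slow', 'evening'] (min_width=18, slack=2)
Line 4: ['library', 'cloud', 'bee'] (min_width=17, slack=3)
Line 5: ['cup', 'take', 'car', 'river'] (min_width=18, slack=2)
Total lines: 5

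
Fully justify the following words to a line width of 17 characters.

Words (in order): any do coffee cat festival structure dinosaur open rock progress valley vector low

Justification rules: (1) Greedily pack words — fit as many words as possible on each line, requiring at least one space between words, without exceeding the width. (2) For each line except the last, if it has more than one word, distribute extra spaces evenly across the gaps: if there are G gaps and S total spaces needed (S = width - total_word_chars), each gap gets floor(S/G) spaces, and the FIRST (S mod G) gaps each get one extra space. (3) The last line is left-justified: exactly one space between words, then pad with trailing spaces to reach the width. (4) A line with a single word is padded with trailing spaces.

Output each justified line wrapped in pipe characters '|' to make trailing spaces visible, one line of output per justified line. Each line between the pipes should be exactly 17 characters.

Line 1: ['any', 'do', 'coffee', 'cat'] (min_width=17, slack=0)
Line 2: ['festival'] (min_width=8, slack=9)
Line 3: ['structure'] (min_width=9, slack=8)
Line 4: ['dinosaur', 'open'] (min_width=13, slack=4)
Line 5: ['rock', 'progress'] (min_width=13, slack=4)
Line 6: ['valley', 'vector', 'low'] (min_width=17, slack=0)

Answer: |any do coffee cat|
|festival         |
|structure        |
|dinosaur     open|
|rock     progress|
|valley vector low|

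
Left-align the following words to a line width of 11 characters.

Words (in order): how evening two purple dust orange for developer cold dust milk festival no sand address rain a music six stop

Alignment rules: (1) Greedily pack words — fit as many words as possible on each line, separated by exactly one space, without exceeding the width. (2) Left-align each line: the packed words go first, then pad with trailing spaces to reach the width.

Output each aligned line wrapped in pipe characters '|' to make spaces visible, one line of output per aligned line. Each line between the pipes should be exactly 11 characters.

Line 1: ['how', 'evening'] (min_width=11, slack=0)
Line 2: ['two', 'purple'] (min_width=10, slack=1)
Line 3: ['dust', 'orange'] (min_width=11, slack=0)
Line 4: ['for'] (min_width=3, slack=8)
Line 5: ['developer'] (min_width=9, slack=2)
Line 6: ['cold', 'dust'] (min_width=9, slack=2)
Line 7: ['milk'] (min_width=4, slack=7)
Line 8: ['festival', 'no'] (min_width=11, slack=0)
Line 9: ['sand'] (min_width=4, slack=7)
Line 10: ['address'] (min_width=7, slack=4)
Line 11: ['rain', 'a'] (min_width=6, slack=5)
Line 12: ['music', 'six'] (min_width=9, slack=2)
Line 13: ['stop'] (min_width=4, slack=7)

Answer: |how evening|
|two purple |
|dust orange|
|for        |
|developer  |
|cold dust  |
|milk       |
|festival no|
|sand       |
|address    |
|rain a     |
|music six  |
|stop       |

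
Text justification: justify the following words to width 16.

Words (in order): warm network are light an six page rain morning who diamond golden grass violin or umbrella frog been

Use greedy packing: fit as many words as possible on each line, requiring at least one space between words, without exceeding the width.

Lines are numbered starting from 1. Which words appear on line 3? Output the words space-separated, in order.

Answer: page rain

Derivation:
Line 1: ['warm', 'network', 'are'] (min_width=16, slack=0)
Line 2: ['light', 'an', 'six'] (min_width=12, slack=4)
Line 3: ['page', 'rain'] (min_width=9, slack=7)
Line 4: ['morning', 'who'] (min_width=11, slack=5)
Line 5: ['diamond', 'golden'] (min_width=14, slack=2)
Line 6: ['grass', 'violin', 'or'] (min_width=15, slack=1)
Line 7: ['umbrella', 'frog'] (min_width=13, slack=3)
Line 8: ['been'] (min_width=4, slack=12)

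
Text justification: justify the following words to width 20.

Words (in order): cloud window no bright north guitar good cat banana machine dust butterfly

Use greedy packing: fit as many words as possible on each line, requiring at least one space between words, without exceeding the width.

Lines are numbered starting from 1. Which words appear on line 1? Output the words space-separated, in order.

Line 1: ['cloud', 'window', 'no'] (min_width=15, slack=5)
Line 2: ['bright', 'north', 'guitar'] (min_width=19, slack=1)
Line 3: ['good', 'cat', 'banana'] (min_width=15, slack=5)
Line 4: ['machine', 'dust'] (min_width=12, slack=8)
Line 5: ['butterfly'] (min_width=9, slack=11)

Answer: cloud window no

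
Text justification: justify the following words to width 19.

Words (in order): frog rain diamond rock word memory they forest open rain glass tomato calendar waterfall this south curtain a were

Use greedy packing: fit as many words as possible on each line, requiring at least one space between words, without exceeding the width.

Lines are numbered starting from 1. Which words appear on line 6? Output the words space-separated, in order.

Answer: this south curtain

Derivation:
Line 1: ['frog', 'rain', 'diamond'] (min_width=17, slack=2)
Line 2: ['rock', 'word', 'memory'] (min_width=16, slack=3)
Line 3: ['they', 'forest', 'open'] (min_width=16, slack=3)
Line 4: ['rain', 'glass', 'tomato'] (min_width=17, slack=2)
Line 5: ['calendar', 'waterfall'] (min_width=18, slack=1)
Line 6: ['this', 'south', 'curtain'] (min_width=18, slack=1)
Line 7: ['a', 'were'] (min_width=6, slack=13)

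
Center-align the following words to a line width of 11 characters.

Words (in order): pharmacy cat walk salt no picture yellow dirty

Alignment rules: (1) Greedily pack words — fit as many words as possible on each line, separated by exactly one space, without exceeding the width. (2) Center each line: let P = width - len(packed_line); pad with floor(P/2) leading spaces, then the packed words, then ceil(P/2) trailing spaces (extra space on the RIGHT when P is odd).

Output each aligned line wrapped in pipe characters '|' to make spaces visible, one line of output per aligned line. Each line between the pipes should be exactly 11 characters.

Line 1: ['pharmacy'] (min_width=8, slack=3)
Line 2: ['cat', 'walk'] (min_width=8, slack=3)
Line 3: ['salt', 'no'] (min_width=7, slack=4)
Line 4: ['picture'] (min_width=7, slack=4)
Line 5: ['yellow'] (min_width=6, slack=5)
Line 6: ['dirty'] (min_width=5, slack=6)

Answer: | pharmacy  |
| cat walk  |
|  salt no  |
|  picture  |
|  yellow   |
|   dirty   |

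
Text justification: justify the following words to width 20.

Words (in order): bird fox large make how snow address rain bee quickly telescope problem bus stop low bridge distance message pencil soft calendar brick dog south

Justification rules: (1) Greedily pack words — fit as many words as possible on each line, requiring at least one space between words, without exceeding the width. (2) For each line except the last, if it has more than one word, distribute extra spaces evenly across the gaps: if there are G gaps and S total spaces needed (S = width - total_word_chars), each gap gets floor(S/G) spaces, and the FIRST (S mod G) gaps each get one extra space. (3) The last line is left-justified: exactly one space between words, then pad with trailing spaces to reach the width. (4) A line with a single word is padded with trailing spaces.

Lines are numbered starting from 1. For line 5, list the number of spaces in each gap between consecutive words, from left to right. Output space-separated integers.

Line 1: ['bird', 'fox', 'large', 'make'] (min_width=19, slack=1)
Line 2: ['how', 'snow', 'address'] (min_width=16, slack=4)
Line 3: ['rain', 'bee', 'quickly'] (min_width=16, slack=4)
Line 4: ['telescope', 'problem'] (min_width=17, slack=3)
Line 5: ['bus', 'stop', 'low', 'bridge'] (min_width=19, slack=1)
Line 6: ['distance', 'message'] (min_width=16, slack=4)
Line 7: ['pencil', 'soft', 'calendar'] (min_width=20, slack=0)
Line 8: ['brick', 'dog', 'south'] (min_width=15, slack=5)

Answer: 2 1 1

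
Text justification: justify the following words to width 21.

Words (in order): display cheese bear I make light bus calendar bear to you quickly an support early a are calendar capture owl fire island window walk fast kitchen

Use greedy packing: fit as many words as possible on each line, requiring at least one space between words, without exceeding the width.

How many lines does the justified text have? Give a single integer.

Line 1: ['display', 'cheese', 'bear', 'I'] (min_width=21, slack=0)
Line 2: ['make', 'light', 'bus'] (min_width=14, slack=7)
Line 3: ['calendar', 'bear', 'to', 'you'] (min_width=20, slack=1)
Line 4: ['quickly', 'an', 'support'] (min_width=18, slack=3)
Line 5: ['early', 'a', 'are', 'calendar'] (min_width=20, slack=1)
Line 6: ['capture', 'owl', 'fire'] (min_width=16, slack=5)
Line 7: ['island', 'window', 'walk'] (min_width=18, slack=3)
Line 8: ['fast', 'kitchen'] (min_width=12, slack=9)
Total lines: 8

Answer: 8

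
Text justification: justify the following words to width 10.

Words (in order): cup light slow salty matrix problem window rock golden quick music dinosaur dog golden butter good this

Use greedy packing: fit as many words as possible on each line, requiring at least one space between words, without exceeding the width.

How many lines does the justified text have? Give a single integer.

Line 1: ['cup', 'light'] (min_width=9, slack=1)
Line 2: ['slow', 'salty'] (min_width=10, slack=0)
Line 3: ['matrix'] (min_width=6, slack=4)
Line 4: ['problem'] (min_width=7, slack=3)
Line 5: ['window'] (min_width=6, slack=4)
Line 6: ['rock'] (min_width=4, slack=6)
Line 7: ['golden'] (min_width=6, slack=4)
Line 8: ['quick'] (min_width=5, slack=5)
Line 9: ['music'] (min_width=5, slack=5)
Line 10: ['dinosaur'] (min_width=8, slack=2)
Line 11: ['dog', 'golden'] (min_width=10, slack=0)
Line 12: ['butter'] (min_width=6, slack=4)
Line 13: ['good', 'this'] (min_width=9, slack=1)
Total lines: 13

Answer: 13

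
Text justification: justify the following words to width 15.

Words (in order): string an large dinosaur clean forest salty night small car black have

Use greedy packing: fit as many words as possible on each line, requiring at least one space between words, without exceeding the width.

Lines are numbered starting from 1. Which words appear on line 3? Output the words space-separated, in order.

Line 1: ['string', 'an', 'large'] (min_width=15, slack=0)
Line 2: ['dinosaur', 'clean'] (min_width=14, slack=1)
Line 3: ['forest', 'salty'] (min_width=12, slack=3)
Line 4: ['night', 'small', 'car'] (min_width=15, slack=0)
Line 5: ['black', 'have'] (min_width=10, slack=5)

Answer: forest salty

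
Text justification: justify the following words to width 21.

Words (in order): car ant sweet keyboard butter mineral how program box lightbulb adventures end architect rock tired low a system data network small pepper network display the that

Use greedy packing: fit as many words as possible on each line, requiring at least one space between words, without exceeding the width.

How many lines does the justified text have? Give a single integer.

Line 1: ['car', 'ant', 'sweet'] (min_width=13, slack=8)
Line 2: ['keyboard', 'butter'] (min_width=15, slack=6)
Line 3: ['mineral', 'how', 'program'] (min_width=19, slack=2)
Line 4: ['box', 'lightbulb'] (min_width=13, slack=8)
Line 5: ['adventures', 'end'] (min_width=14, slack=7)
Line 6: ['architect', 'rock', 'tired'] (min_width=20, slack=1)
Line 7: ['low', 'a', 'system', 'data'] (min_width=17, slack=4)
Line 8: ['network', 'small', 'pepper'] (min_width=20, slack=1)
Line 9: ['network', 'display', 'the'] (min_width=19, slack=2)
Line 10: ['that'] (min_width=4, slack=17)
Total lines: 10

Answer: 10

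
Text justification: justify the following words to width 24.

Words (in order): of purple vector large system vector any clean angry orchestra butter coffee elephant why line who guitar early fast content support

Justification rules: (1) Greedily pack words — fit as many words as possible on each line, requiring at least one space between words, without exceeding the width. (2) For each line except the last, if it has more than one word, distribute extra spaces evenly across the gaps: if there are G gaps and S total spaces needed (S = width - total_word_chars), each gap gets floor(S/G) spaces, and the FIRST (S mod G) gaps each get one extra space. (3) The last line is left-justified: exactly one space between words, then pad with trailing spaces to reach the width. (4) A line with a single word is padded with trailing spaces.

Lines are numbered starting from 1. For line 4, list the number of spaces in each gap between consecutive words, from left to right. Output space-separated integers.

Answer: 1 1 1

Derivation:
Line 1: ['of', 'purple', 'vector', 'large'] (min_width=22, slack=2)
Line 2: ['system', 'vector', 'any', 'clean'] (min_width=23, slack=1)
Line 3: ['angry', 'orchestra', 'butter'] (min_width=22, slack=2)
Line 4: ['coffee', 'elephant', 'why', 'line'] (min_width=24, slack=0)
Line 5: ['who', 'guitar', 'early', 'fast'] (min_width=21, slack=3)
Line 6: ['content', 'support'] (min_width=15, slack=9)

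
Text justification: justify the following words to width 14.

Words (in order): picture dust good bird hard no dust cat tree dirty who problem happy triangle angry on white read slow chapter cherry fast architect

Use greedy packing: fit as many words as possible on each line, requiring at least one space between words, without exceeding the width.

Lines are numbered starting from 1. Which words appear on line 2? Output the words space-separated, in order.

Line 1: ['picture', 'dust'] (min_width=12, slack=2)
Line 2: ['good', 'bird', 'hard'] (min_width=14, slack=0)
Line 3: ['no', 'dust', 'cat'] (min_width=11, slack=3)
Line 4: ['tree', 'dirty', 'who'] (min_width=14, slack=0)
Line 5: ['problem', 'happy'] (min_width=13, slack=1)
Line 6: ['triangle', 'angry'] (min_width=14, slack=0)
Line 7: ['on', 'white', 'read'] (min_width=13, slack=1)
Line 8: ['slow', 'chapter'] (min_width=12, slack=2)
Line 9: ['cherry', 'fast'] (min_width=11, slack=3)
Line 10: ['architect'] (min_width=9, slack=5)

Answer: good bird hard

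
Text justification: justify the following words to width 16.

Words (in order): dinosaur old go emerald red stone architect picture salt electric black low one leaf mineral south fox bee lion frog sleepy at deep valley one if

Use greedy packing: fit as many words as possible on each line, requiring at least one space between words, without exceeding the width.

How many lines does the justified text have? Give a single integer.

Line 1: ['dinosaur', 'old', 'go'] (min_width=15, slack=1)
Line 2: ['emerald', 'red'] (min_width=11, slack=5)
Line 3: ['stone', 'architect'] (min_width=15, slack=1)
Line 4: ['picture', 'salt'] (min_width=12, slack=4)
Line 5: ['electric', 'black'] (min_width=14, slack=2)
Line 6: ['low', 'one', 'leaf'] (min_width=12, slack=4)
Line 7: ['mineral', 'south'] (min_width=13, slack=3)
Line 8: ['fox', 'bee', 'lion'] (min_width=12, slack=4)
Line 9: ['frog', 'sleepy', 'at'] (min_width=14, slack=2)
Line 10: ['deep', 'valley', 'one'] (min_width=15, slack=1)
Line 11: ['if'] (min_width=2, slack=14)
Total lines: 11

Answer: 11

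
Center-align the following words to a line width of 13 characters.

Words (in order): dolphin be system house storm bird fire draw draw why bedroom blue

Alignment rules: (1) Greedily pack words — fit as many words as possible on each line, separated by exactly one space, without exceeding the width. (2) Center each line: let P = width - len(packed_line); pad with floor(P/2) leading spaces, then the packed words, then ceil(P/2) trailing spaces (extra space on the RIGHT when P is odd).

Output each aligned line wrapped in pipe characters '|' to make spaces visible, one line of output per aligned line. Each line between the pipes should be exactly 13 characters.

Line 1: ['dolphin', 'be'] (min_width=10, slack=3)
Line 2: ['system', 'house'] (min_width=12, slack=1)
Line 3: ['storm', 'bird'] (min_width=10, slack=3)
Line 4: ['fire', 'draw'] (min_width=9, slack=4)
Line 5: ['draw', 'why'] (min_width=8, slack=5)
Line 6: ['bedroom', 'blue'] (min_width=12, slack=1)

Answer: | dolphin be  |
|system house |
| storm bird  |
|  fire draw  |
|  draw why   |
|bedroom blue |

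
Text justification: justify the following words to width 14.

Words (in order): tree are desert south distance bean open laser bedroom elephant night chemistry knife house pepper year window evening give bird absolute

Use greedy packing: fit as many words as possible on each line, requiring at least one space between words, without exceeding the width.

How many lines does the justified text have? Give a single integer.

Answer: 12

Derivation:
Line 1: ['tree', 'are'] (min_width=8, slack=6)
Line 2: ['desert', 'south'] (min_width=12, slack=2)
Line 3: ['distance', 'bean'] (min_width=13, slack=1)
Line 4: ['open', 'laser'] (min_width=10, slack=4)
Line 5: ['bedroom'] (min_width=7, slack=7)
Line 6: ['elephant', 'night'] (min_width=14, slack=0)
Line 7: ['chemistry'] (min_width=9, slack=5)
Line 8: ['knife', 'house'] (min_width=11, slack=3)
Line 9: ['pepper', 'year'] (min_width=11, slack=3)
Line 10: ['window', 'evening'] (min_width=14, slack=0)
Line 11: ['give', 'bird'] (min_width=9, slack=5)
Line 12: ['absolute'] (min_width=8, slack=6)
Total lines: 12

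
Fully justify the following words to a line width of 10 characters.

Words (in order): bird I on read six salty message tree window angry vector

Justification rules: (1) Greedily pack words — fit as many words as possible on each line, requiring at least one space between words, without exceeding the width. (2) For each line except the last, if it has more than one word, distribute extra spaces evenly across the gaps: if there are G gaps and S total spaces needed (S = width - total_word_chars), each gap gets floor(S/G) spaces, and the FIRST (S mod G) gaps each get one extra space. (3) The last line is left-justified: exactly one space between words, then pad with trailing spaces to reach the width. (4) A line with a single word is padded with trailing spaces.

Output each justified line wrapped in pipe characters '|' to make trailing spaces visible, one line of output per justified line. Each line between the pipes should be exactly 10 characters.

Answer: |bird  I on|
|read   six|
|salty     |
|message   |
|tree      |
|window    |
|angry     |
|vector    |

Derivation:
Line 1: ['bird', 'I', 'on'] (min_width=9, slack=1)
Line 2: ['read', 'six'] (min_width=8, slack=2)
Line 3: ['salty'] (min_width=5, slack=5)
Line 4: ['message'] (min_width=7, slack=3)
Line 5: ['tree'] (min_width=4, slack=6)
Line 6: ['window'] (min_width=6, slack=4)
Line 7: ['angry'] (min_width=5, slack=5)
Line 8: ['vector'] (min_width=6, slack=4)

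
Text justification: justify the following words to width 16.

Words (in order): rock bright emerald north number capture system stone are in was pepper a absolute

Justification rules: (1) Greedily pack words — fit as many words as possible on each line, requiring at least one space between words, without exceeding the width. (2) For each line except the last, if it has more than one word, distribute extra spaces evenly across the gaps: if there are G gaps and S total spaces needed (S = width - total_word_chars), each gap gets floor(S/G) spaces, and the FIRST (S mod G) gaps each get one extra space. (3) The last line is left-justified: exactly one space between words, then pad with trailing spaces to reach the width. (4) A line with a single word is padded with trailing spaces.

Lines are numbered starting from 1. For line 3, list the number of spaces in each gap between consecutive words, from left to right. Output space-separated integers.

Answer: 3

Derivation:
Line 1: ['rock', 'bright'] (min_width=11, slack=5)
Line 2: ['emerald', 'north'] (min_width=13, slack=3)
Line 3: ['number', 'capture'] (min_width=14, slack=2)
Line 4: ['system', 'stone', 'are'] (min_width=16, slack=0)
Line 5: ['in', 'was', 'pepper', 'a'] (min_width=15, slack=1)
Line 6: ['absolute'] (min_width=8, slack=8)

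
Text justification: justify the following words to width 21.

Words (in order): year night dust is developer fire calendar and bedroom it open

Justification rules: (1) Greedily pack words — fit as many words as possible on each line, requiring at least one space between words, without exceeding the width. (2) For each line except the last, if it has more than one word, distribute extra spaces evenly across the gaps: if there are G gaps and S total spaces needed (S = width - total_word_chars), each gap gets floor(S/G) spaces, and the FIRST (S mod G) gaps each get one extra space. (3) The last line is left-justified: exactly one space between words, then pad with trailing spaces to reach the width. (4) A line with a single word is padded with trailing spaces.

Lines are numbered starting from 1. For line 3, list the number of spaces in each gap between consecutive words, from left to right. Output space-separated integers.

Line 1: ['year', 'night', 'dust', 'is'] (min_width=18, slack=3)
Line 2: ['developer', 'fire'] (min_width=14, slack=7)
Line 3: ['calendar', 'and', 'bedroom'] (min_width=20, slack=1)
Line 4: ['it', 'open'] (min_width=7, slack=14)

Answer: 2 1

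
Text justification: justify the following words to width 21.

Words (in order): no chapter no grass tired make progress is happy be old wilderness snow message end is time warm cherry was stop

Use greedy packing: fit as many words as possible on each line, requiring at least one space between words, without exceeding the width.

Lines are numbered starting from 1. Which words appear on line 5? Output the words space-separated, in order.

Line 1: ['no', 'chapter', 'no', 'grass'] (min_width=19, slack=2)
Line 2: ['tired', 'make', 'progress'] (min_width=19, slack=2)
Line 3: ['is', 'happy', 'be', 'old'] (min_width=15, slack=6)
Line 4: ['wilderness', 'snow'] (min_width=15, slack=6)
Line 5: ['message', 'end', 'is', 'time'] (min_width=19, slack=2)
Line 6: ['warm', 'cherry', 'was', 'stop'] (min_width=20, slack=1)

Answer: message end is time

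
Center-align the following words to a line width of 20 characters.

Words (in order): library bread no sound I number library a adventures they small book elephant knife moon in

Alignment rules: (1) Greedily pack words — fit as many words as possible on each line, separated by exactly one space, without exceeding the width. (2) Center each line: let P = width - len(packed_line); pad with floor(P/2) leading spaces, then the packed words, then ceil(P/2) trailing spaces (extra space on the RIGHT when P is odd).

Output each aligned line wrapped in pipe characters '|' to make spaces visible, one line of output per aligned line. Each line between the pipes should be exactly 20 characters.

Answer: |  library bread no  |
|   sound I number   |
|library a adventures|
|  they small book   |
|elephant knife moon |
|         in         |

Derivation:
Line 1: ['library', 'bread', 'no'] (min_width=16, slack=4)
Line 2: ['sound', 'I', 'number'] (min_width=14, slack=6)
Line 3: ['library', 'a', 'adventures'] (min_width=20, slack=0)
Line 4: ['they', 'small', 'book'] (min_width=15, slack=5)
Line 5: ['elephant', 'knife', 'moon'] (min_width=19, slack=1)
Line 6: ['in'] (min_width=2, slack=18)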